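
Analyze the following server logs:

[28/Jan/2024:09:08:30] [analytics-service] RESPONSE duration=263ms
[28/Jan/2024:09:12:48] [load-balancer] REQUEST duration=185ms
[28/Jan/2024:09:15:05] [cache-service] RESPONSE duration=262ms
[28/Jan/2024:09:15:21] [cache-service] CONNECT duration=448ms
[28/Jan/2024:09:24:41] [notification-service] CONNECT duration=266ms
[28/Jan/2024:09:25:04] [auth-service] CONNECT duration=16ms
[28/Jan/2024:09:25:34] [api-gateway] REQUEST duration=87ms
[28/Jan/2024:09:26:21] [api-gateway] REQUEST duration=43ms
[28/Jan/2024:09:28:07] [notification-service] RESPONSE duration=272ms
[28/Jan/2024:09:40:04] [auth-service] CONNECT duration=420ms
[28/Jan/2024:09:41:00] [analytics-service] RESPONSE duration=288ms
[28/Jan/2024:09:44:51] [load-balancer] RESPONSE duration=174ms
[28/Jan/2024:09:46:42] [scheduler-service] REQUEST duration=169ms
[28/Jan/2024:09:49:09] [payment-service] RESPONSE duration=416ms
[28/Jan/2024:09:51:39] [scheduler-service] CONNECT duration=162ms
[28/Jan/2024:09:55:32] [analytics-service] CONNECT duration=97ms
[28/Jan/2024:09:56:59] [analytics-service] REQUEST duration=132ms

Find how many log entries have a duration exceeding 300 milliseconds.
3

To count timeouts:

1. Threshold: 300ms
2. Extract duration from each log entry
3. Count entries where duration > 300
4. Timeout count: 3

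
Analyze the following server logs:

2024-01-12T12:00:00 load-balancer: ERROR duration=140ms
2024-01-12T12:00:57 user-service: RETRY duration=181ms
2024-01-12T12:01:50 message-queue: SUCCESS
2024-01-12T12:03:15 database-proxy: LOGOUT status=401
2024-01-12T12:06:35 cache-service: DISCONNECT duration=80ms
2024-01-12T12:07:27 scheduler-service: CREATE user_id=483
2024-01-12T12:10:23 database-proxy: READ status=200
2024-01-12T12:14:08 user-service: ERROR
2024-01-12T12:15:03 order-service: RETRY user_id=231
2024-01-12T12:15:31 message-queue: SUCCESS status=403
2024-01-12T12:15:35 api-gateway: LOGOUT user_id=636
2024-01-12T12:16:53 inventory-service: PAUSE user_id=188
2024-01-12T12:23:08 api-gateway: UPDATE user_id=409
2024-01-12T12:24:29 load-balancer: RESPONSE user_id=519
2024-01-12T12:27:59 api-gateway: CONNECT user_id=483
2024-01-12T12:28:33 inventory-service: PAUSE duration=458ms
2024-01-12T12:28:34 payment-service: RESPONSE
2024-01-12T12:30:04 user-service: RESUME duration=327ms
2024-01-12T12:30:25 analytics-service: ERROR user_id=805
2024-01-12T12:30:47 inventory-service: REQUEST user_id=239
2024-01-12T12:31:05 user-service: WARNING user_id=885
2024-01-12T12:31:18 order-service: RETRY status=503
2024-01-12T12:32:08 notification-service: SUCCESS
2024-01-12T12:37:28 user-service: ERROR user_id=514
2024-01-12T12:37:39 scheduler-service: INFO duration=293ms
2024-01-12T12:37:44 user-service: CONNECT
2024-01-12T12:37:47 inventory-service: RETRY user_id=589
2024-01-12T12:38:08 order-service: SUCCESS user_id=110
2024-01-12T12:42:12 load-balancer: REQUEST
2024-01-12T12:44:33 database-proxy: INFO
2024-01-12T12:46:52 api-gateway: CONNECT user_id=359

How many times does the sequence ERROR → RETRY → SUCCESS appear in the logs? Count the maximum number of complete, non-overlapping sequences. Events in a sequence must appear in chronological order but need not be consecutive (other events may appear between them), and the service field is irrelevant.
4

To count sequences:

1. Look for pattern: ERROR → RETRY → SUCCESS
2. Greedily scan the log in chronological order, matching each sequence element in turn (ignoring service)
3. Each time the full pattern completes, increment the count and restart matching from the next event
4. Complete non-overlapping sequences found: 4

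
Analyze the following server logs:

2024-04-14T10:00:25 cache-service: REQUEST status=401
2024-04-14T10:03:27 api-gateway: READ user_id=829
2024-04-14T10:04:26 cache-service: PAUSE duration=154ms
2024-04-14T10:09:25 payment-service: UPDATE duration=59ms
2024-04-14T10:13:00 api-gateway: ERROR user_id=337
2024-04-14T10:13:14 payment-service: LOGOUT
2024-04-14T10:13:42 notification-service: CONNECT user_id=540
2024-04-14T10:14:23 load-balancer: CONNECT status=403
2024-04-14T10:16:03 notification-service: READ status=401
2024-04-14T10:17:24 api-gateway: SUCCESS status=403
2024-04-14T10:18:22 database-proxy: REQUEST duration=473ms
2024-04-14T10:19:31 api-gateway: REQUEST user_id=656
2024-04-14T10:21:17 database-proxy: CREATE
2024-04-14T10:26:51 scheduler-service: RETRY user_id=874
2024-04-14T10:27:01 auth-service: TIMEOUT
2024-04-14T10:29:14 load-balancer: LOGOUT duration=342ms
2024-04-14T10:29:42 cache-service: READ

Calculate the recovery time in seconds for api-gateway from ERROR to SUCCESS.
264

To calculate recovery time:

1. Find ERROR event for api-gateway: 2024-04-14T10:13:00
2. Find next SUCCESS event for api-gateway: 2024-04-14T10:17:24
3. Recovery time: 2024-04-14T10:17:24 - 2024-04-14T10:13:00 = 264 seconds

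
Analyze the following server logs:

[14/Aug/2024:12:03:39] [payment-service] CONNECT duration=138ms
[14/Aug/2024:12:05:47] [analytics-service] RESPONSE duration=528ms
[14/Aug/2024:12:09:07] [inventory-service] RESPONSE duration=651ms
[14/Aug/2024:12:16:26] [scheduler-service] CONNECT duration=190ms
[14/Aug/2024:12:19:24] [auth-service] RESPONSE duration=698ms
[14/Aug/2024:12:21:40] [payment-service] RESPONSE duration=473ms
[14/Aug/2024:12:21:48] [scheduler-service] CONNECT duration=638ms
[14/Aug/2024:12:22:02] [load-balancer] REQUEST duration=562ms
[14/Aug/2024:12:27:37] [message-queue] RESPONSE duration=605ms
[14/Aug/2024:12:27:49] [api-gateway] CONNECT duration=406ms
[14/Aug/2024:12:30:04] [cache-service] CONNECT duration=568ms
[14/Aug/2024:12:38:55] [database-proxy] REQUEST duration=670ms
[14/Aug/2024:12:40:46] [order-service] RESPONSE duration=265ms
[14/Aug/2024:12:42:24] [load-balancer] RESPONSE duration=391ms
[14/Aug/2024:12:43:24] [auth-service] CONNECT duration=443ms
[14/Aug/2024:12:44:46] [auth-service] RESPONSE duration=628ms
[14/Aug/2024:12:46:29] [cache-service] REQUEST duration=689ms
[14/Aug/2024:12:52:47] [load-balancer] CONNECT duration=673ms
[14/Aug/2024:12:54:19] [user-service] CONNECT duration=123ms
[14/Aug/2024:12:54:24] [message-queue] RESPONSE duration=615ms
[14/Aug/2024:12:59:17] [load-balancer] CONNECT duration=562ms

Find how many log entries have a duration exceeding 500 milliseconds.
13

To count timeouts:

1. Threshold: 500ms
2. Extract duration from each log entry
3. Count entries where duration > 500
4. Timeout count: 13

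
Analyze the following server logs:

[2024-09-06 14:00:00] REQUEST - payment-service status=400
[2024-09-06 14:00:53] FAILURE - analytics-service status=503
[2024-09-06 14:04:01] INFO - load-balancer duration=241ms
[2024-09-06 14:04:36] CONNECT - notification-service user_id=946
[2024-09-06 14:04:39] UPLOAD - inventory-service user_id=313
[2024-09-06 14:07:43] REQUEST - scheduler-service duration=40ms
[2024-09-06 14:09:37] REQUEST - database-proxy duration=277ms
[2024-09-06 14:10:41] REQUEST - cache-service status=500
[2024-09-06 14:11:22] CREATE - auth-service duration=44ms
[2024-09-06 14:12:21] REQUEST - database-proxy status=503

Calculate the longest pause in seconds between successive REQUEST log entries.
463

To find the longest gap:

1. Extract all REQUEST events in chronological order
2. Calculate time differences between consecutive events
3. Find the maximum difference
4. Longest gap: 463 seconds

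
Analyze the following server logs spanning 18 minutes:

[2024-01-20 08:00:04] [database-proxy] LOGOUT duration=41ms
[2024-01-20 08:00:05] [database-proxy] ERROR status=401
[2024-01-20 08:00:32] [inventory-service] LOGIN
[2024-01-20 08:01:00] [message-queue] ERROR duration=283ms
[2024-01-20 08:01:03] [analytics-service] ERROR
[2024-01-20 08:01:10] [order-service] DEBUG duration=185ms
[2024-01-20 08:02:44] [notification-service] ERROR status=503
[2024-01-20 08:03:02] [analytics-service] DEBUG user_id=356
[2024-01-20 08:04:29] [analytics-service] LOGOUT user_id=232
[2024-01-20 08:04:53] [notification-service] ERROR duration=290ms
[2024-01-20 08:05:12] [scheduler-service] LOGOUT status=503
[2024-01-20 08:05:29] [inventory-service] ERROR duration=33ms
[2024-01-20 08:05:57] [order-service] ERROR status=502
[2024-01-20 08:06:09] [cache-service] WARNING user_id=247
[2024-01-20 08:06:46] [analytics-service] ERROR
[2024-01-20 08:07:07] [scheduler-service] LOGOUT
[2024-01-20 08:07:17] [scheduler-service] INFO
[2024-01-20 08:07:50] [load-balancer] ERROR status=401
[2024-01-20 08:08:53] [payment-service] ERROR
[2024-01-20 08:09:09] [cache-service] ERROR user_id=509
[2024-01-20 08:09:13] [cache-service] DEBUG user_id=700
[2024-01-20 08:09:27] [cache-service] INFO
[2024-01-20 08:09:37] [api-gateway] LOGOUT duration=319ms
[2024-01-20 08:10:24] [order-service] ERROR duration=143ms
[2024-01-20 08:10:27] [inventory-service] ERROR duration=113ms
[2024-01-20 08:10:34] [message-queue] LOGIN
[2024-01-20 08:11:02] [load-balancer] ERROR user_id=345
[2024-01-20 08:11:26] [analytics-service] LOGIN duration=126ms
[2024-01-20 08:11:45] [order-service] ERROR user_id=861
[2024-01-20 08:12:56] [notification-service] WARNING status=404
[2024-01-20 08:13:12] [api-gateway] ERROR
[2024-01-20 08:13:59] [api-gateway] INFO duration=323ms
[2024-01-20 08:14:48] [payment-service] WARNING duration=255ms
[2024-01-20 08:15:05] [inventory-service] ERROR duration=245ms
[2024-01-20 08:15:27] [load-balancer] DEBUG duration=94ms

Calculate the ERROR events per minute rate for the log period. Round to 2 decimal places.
0.94

To calculate the rate:

1. Count total ERROR events: 17
2. Total time period: 18 minutes
3. Rate = 17 / 18 = 0.94 events per minute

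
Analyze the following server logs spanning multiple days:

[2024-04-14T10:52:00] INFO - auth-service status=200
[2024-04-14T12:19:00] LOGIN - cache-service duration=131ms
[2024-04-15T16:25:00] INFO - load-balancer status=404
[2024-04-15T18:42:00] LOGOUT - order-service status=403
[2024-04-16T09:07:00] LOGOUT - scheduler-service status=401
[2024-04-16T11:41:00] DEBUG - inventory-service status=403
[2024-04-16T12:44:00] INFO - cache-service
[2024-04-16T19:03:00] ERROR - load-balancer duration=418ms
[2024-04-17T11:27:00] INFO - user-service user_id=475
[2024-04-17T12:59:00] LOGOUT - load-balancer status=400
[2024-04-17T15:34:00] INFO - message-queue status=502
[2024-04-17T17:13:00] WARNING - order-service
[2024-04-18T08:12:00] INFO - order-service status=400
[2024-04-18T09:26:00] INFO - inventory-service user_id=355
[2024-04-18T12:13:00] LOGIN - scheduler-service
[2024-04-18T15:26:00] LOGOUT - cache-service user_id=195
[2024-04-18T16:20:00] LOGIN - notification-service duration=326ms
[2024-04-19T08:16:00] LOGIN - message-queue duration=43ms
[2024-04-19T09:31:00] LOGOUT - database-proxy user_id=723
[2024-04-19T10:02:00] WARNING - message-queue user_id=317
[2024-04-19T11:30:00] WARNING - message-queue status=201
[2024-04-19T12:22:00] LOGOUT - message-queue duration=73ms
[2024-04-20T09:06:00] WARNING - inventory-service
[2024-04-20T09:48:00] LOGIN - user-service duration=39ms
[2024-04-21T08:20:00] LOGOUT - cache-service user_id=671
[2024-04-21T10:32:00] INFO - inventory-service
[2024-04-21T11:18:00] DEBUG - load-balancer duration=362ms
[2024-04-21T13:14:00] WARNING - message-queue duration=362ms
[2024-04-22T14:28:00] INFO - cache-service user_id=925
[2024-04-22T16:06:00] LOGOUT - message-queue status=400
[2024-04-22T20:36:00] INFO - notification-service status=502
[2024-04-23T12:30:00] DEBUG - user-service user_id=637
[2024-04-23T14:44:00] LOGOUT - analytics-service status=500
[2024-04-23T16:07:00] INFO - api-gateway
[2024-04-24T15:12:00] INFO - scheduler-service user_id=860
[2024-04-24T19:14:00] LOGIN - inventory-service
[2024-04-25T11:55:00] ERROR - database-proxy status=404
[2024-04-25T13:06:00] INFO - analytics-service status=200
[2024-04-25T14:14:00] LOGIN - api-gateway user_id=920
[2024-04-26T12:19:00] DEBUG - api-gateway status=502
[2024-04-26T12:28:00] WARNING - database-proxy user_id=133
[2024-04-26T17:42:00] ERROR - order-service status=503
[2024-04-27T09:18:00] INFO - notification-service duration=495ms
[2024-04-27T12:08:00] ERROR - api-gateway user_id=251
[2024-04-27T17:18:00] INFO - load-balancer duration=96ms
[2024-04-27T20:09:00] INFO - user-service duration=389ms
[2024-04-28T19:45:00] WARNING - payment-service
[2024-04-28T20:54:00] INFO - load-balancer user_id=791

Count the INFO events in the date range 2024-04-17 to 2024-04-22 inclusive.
7

To filter by date range:

1. Date range: 2024-04-17 through 2024-04-22, both dates inclusive
2. Filter for INFO events whose date falls in this range
3. Count matching events: 7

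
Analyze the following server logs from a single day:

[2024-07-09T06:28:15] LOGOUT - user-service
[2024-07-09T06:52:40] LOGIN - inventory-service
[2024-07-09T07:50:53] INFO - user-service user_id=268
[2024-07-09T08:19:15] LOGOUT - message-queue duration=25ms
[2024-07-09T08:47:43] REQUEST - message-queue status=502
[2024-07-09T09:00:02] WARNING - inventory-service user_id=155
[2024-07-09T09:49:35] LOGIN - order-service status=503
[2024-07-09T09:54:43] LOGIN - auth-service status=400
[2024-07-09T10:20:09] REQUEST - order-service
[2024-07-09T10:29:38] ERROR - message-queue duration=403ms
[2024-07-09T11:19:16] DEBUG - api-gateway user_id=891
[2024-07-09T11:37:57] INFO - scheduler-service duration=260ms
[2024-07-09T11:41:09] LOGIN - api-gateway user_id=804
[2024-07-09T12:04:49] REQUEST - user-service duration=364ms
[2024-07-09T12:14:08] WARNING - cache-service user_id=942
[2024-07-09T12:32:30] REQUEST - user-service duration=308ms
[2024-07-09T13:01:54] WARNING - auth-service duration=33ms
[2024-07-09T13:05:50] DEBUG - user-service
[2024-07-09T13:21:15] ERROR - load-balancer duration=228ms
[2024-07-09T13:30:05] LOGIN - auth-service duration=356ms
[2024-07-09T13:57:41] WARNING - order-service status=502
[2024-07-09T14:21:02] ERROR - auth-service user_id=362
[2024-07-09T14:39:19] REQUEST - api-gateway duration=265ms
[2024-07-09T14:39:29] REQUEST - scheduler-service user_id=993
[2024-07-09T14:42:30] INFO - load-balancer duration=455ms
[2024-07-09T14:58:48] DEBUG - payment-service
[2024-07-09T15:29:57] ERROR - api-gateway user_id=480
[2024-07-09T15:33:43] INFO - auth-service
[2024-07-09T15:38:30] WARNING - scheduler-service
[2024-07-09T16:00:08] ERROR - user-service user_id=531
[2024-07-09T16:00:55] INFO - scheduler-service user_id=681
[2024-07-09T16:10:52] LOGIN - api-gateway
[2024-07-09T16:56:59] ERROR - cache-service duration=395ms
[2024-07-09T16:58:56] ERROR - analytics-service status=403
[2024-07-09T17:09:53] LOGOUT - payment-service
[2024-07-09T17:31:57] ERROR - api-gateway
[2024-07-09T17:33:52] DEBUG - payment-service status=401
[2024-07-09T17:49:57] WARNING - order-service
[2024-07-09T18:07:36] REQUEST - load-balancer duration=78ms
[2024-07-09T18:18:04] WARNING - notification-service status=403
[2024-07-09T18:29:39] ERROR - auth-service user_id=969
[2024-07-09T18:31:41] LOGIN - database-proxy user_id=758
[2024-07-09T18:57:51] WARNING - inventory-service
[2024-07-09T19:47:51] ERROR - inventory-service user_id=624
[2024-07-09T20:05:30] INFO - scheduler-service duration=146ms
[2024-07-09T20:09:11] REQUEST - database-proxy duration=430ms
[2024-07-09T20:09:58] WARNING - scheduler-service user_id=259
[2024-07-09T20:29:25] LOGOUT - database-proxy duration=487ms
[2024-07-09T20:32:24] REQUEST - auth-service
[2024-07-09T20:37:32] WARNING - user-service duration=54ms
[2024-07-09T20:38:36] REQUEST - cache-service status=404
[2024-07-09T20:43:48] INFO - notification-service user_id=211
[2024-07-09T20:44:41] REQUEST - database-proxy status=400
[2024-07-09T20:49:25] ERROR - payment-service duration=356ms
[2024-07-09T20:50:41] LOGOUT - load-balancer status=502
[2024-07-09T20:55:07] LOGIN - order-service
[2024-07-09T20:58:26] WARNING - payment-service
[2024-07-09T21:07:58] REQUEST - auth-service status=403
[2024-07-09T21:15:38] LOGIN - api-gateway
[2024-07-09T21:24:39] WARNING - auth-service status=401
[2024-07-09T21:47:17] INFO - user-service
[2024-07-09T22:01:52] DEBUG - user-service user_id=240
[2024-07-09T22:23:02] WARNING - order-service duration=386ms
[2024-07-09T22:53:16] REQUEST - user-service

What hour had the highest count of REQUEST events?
20

To find the peak hour:

1. Group all REQUEST events by hour
2. Count events in each hour
3. Find hour with maximum count
4. Peak hour: 20 (with 4 events)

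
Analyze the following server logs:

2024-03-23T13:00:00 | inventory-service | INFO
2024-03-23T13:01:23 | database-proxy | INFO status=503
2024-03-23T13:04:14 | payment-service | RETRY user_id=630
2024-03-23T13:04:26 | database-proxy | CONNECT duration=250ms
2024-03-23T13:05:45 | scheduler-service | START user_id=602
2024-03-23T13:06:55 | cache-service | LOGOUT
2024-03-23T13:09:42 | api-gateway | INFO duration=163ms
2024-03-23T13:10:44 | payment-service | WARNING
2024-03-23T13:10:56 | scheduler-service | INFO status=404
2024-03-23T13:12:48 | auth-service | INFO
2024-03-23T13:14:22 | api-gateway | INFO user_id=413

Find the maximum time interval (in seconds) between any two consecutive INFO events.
499

To find the longest gap:

1. Extract all INFO events in chronological order
2. Calculate time differences between consecutive events
3. Find the maximum difference
4. Longest gap: 499 seconds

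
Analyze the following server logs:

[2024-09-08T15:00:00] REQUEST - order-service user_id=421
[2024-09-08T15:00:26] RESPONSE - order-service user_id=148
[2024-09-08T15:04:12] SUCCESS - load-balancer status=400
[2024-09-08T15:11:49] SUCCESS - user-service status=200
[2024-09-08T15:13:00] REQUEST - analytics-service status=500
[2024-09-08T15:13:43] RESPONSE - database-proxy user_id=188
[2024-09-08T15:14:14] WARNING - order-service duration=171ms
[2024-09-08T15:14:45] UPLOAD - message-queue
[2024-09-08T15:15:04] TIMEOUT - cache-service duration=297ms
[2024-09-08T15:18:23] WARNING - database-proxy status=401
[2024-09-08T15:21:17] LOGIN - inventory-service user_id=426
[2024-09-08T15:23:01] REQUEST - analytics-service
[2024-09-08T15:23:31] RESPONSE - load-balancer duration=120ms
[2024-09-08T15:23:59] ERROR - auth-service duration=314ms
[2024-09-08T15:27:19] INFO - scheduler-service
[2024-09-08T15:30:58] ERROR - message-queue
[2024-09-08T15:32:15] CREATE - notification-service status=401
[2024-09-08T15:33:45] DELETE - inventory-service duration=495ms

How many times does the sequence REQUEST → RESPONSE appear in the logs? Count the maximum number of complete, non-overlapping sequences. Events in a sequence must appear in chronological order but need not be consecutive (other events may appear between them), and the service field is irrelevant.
3

To count sequences:

1. Look for pattern: REQUEST → RESPONSE
2. Greedily scan the log in chronological order, matching each sequence element in turn (ignoring service)
3. Each time the full pattern completes, increment the count and restart matching from the next event
4. Complete non-overlapping sequences found: 3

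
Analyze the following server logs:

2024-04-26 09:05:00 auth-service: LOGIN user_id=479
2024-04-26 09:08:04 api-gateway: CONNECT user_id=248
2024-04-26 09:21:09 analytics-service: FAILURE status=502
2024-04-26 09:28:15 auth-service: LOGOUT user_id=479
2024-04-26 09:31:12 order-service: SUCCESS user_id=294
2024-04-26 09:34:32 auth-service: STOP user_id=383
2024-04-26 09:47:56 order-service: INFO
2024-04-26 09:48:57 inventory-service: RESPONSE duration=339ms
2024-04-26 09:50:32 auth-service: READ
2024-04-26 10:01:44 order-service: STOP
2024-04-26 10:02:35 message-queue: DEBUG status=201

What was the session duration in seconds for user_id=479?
1395

To calculate session duration:

1. Find LOGIN event for user_id=479: 2024-04-26 09:05:00
2. Find LOGOUT event for user_id=479: 2024-04-26 09:28:15
3. Session duration: 2024-04-26 09:28:15 - 2024-04-26 09:05:00 = 1395 seconds (23 minutes)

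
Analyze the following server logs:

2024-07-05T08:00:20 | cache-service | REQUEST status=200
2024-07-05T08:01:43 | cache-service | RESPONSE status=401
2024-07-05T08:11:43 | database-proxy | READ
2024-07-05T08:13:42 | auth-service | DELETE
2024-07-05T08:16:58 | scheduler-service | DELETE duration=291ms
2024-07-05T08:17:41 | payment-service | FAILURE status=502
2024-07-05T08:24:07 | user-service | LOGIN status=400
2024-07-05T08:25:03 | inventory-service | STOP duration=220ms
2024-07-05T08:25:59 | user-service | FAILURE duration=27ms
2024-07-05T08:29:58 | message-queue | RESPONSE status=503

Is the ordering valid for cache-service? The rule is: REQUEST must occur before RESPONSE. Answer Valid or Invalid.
Valid

To validate ordering:

1. Required order: REQUEST → RESPONSE
2. Rule: REQUEST must occur before RESPONSE
3. Check actual order of events for cache-service
4. Result: Valid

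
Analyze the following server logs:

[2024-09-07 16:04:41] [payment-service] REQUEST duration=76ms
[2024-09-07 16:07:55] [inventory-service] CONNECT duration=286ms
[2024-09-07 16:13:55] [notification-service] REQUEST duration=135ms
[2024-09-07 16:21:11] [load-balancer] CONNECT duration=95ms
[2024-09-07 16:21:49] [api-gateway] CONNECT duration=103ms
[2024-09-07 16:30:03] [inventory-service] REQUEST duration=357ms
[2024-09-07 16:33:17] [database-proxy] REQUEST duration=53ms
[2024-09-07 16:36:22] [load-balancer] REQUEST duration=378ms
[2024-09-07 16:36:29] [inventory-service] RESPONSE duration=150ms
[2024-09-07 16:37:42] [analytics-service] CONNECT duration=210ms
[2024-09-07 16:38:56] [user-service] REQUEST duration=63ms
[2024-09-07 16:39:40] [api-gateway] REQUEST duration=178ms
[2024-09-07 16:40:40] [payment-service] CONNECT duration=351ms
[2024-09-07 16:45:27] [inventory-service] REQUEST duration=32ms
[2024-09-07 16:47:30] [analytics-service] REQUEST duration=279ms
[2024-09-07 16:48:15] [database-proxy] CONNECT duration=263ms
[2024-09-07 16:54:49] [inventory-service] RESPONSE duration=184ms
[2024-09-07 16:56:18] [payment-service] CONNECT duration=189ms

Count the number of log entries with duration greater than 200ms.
7

To count timeouts:

1. Threshold: 200ms
2. Extract duration from each log entry
3. Count entries where duration > 200
4. Timeout count: 7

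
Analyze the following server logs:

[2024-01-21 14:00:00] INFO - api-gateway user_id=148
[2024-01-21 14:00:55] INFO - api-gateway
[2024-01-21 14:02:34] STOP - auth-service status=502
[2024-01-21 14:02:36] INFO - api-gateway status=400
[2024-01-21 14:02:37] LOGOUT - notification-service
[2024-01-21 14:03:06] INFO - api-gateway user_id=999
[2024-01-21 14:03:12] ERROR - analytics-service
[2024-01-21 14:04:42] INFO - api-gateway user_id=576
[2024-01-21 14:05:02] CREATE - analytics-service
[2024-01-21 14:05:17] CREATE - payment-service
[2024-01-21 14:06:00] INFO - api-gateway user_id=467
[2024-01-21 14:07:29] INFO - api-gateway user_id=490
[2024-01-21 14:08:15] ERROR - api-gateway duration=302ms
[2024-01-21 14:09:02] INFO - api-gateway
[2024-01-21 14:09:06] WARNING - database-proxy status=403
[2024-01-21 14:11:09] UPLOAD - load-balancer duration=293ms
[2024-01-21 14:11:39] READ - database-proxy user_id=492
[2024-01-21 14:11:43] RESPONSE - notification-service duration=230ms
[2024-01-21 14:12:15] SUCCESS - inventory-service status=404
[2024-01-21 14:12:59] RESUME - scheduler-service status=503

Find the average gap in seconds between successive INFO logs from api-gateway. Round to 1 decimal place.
77.4

To calculate average interval:

1. Find all INFO events for api-gateway in order
2. Calculate time gaps between consecutive events
3. Compute mean of gaps: 542 / 7 = 77.4 seconds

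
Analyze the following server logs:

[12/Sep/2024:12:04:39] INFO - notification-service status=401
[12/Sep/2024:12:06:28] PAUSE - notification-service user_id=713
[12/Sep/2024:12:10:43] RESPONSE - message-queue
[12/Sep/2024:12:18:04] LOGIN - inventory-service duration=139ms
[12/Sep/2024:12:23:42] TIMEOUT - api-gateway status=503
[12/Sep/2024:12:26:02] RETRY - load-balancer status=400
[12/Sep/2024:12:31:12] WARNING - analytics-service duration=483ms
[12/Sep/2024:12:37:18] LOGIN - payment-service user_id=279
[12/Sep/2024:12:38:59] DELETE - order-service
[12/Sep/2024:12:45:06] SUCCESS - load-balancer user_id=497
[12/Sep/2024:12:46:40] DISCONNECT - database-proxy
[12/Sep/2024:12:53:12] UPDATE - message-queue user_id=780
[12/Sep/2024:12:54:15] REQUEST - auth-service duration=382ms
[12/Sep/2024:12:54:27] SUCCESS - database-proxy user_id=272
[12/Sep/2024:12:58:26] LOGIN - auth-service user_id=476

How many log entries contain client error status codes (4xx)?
2

To find matching entries:

1. Pattern to match: client error status codes (4xx)
2. Scan each log entry for the pattern
3. Count matches: 2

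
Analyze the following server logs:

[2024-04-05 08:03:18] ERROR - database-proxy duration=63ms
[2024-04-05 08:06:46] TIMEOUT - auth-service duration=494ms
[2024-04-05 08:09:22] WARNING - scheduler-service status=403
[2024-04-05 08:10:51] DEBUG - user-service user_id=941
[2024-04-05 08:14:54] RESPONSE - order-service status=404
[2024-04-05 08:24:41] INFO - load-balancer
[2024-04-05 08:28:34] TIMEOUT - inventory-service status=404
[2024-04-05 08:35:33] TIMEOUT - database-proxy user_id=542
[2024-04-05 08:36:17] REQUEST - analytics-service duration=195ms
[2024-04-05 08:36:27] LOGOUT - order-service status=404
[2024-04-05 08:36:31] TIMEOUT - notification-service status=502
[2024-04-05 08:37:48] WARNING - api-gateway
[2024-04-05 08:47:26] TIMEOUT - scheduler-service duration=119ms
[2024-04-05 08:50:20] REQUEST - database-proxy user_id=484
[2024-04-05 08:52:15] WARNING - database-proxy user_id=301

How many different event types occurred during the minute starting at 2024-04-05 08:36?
3

To count unique event types:

1. Filter events in the minute starting at 2024-04-05 08:36
2. Extract event types from matching entries
3. Count unique types: 3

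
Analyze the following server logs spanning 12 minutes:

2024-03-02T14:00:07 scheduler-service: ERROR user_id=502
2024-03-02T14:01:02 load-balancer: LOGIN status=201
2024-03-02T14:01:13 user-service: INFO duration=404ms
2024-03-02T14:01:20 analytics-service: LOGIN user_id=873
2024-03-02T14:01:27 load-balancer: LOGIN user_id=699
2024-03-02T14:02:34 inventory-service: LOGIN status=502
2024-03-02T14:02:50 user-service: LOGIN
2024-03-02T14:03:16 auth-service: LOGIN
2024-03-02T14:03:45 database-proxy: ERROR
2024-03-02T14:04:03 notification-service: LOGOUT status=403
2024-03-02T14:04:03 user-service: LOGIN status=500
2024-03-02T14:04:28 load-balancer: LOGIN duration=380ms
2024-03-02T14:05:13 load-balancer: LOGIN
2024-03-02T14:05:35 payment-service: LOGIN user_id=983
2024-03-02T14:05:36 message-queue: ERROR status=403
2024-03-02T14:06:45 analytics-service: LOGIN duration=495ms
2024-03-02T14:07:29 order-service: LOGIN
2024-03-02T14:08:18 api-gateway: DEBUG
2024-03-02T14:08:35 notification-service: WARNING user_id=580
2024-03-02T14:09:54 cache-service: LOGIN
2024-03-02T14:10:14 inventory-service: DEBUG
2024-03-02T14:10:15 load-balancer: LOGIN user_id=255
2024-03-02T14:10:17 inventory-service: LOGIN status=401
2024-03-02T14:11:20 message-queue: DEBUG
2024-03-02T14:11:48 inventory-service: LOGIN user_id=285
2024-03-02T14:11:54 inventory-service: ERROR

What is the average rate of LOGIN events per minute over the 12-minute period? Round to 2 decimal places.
1.33

To calculate the rate:

1. Count total LOGIN events: 16
2. Total time period: 12 minutes
3. Rate = 16 / 12 = 1.33 events per minute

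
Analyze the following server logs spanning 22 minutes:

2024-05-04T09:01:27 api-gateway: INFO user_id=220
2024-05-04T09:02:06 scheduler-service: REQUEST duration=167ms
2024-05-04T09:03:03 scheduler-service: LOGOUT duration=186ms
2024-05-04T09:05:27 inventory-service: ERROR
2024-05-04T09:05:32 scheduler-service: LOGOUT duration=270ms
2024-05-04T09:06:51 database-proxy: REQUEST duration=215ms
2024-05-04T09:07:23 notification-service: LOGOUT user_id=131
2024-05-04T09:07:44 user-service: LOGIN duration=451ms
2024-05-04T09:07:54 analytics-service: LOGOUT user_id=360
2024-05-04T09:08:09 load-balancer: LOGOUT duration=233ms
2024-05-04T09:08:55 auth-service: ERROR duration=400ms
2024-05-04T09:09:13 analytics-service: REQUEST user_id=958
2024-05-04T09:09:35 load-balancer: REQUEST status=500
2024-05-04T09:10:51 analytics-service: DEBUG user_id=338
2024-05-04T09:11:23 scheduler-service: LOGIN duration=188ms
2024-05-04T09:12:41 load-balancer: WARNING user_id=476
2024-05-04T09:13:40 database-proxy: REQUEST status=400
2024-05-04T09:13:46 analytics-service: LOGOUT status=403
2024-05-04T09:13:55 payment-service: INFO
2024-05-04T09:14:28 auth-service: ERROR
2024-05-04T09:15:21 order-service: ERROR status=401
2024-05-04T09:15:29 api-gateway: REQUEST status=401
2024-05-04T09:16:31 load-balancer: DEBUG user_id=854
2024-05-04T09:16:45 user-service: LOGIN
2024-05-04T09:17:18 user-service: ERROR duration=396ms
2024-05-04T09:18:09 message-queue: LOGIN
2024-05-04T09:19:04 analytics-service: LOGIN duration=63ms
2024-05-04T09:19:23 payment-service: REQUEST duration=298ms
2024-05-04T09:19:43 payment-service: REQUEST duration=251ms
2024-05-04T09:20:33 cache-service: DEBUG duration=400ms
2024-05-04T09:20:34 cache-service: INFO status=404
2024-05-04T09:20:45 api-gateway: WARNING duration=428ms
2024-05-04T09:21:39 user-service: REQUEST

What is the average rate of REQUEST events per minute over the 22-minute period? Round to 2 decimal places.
0.41

To calculate the rate:

1. Count total REQUEST events: 9
2. Total time period: 22 minutes
3. Rate = 9 / 22 = 0.41 events per minute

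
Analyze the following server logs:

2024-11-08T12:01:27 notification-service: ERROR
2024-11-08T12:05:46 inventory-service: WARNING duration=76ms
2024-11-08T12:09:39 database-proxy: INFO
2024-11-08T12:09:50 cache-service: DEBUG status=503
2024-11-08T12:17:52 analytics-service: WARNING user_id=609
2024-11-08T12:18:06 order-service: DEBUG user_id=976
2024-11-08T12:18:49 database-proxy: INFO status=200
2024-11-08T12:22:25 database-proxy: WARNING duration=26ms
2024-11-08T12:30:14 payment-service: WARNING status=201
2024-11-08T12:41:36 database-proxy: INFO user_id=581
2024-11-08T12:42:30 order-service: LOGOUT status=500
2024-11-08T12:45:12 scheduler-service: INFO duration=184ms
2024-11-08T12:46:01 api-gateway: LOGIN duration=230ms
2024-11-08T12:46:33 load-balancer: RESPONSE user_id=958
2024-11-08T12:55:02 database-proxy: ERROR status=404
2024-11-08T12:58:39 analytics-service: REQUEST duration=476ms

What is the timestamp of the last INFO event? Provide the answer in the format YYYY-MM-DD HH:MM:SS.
2024-11-08 12:45:12

To find the last event:

1. Filter for all INFO events
2. Sort by timestamp
3. Select the last one
4. Timestamp: 2024-11-08 12:45:12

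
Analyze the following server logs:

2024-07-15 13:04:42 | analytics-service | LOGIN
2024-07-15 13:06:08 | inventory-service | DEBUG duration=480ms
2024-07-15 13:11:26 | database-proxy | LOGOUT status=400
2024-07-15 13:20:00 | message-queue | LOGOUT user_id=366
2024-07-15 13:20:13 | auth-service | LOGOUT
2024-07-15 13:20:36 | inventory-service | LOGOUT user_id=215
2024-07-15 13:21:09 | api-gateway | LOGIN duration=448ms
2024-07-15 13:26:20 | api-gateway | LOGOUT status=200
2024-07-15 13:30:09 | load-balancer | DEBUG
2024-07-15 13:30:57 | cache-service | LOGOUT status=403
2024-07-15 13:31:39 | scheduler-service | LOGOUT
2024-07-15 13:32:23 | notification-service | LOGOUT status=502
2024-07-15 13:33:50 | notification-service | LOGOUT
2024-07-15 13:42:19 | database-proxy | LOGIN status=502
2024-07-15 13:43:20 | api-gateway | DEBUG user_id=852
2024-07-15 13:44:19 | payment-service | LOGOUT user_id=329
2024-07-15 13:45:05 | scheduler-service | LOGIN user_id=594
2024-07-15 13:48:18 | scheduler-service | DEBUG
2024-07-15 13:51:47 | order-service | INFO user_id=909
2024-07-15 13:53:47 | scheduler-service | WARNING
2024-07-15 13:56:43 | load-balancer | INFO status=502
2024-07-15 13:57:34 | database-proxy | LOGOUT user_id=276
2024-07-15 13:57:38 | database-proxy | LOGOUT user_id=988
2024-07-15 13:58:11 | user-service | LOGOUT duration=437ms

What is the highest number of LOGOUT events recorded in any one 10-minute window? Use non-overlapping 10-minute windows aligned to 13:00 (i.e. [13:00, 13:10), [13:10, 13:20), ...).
4

To find the burst window:

1. Divide the log period into non-overlapping 10-minute windows starting at 13:00
2. Count LOGOUT events in each window
3. Find the window with maximum count
4. Maximum events in a window: 4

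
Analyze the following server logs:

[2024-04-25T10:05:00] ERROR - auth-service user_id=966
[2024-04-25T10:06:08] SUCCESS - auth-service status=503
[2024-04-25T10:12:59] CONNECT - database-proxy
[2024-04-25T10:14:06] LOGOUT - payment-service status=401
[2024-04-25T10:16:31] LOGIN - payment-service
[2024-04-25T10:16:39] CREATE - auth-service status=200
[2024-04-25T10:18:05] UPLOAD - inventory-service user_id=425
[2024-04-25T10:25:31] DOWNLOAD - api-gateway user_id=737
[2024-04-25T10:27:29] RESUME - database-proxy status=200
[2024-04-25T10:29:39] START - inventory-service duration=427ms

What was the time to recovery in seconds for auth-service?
68

To calculate recovery time:

1. Find ERROR event for auth-service: 2024-04-25T10:05:00
2. Find next SUCCESS event for auth-service: 2024-04-25T10:06:08
3. Recovery time: 2024-04-25T10:06:08 - 2024-04-25T10:05:00 = 68 seconds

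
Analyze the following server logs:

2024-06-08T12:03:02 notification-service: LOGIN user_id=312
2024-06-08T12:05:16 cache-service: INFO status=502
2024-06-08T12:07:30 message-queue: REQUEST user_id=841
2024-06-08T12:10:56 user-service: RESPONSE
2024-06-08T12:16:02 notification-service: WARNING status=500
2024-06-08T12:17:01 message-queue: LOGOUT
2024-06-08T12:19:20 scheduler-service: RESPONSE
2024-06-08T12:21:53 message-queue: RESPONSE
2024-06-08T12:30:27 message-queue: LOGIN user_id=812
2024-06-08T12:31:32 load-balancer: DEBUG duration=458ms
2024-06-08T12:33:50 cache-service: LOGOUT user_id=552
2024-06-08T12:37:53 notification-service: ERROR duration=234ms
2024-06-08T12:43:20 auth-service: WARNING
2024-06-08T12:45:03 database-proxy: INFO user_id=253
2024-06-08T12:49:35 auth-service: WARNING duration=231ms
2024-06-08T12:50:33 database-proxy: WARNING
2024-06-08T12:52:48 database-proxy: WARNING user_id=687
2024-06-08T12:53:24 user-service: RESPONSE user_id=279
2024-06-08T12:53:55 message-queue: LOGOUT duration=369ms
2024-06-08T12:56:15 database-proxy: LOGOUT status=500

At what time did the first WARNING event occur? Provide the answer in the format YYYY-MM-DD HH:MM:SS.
2024-06-08 12:16:02

To find the first event:

1. Filter for all WARNING events
2. Sort by timestamp
3. Select the first one
4. Timestamp: 2024-06-08 12:16:02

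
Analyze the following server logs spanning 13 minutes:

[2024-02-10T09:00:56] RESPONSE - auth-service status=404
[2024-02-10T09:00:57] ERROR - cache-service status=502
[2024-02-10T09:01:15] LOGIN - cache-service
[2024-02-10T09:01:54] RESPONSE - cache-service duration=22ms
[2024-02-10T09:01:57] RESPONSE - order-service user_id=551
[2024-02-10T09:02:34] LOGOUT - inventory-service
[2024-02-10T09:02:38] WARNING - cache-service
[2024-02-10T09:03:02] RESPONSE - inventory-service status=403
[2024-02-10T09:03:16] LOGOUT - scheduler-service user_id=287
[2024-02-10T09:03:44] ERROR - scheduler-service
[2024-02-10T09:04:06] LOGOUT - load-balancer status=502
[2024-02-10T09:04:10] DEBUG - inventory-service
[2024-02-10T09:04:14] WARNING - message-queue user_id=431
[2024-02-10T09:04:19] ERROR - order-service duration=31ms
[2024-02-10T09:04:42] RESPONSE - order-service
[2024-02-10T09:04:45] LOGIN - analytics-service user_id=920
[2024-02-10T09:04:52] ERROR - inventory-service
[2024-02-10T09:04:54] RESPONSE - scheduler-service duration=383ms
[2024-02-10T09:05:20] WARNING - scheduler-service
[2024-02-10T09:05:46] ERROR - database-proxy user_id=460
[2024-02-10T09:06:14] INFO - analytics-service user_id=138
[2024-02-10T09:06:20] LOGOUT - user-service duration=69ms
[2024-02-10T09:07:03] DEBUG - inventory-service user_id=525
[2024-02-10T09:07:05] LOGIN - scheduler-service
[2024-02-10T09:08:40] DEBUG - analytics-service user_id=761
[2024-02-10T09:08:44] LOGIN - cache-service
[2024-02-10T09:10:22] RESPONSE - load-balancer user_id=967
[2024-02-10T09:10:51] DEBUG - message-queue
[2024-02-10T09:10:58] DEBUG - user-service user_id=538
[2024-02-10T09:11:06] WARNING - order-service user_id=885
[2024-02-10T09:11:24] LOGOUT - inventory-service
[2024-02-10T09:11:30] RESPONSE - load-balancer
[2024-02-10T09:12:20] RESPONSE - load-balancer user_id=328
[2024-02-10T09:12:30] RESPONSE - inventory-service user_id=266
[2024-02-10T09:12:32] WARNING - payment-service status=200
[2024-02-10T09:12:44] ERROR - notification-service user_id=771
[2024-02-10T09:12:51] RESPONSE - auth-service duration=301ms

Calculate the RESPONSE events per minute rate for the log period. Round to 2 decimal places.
0.85

To calculate the rate:

1. Count total RESPONSE events: 11
2. Total time period: 13 minutes
3. Rate = 11 / 13 = 0.85 events per minute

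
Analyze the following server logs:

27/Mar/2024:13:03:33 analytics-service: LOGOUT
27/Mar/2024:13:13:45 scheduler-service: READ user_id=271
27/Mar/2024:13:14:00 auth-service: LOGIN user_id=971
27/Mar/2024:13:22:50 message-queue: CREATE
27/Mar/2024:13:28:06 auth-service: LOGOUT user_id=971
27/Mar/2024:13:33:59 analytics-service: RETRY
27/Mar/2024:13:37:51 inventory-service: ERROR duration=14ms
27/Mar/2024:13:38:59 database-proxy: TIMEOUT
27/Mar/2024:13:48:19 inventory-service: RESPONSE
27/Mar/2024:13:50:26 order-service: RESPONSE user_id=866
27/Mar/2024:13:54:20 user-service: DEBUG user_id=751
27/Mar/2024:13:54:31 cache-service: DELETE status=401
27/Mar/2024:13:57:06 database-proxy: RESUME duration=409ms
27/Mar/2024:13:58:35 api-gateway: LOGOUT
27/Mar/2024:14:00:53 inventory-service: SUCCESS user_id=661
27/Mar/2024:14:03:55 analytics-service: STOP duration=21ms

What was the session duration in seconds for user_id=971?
846

To calculate session duration:

1. Find LOGIN event for user_id=971: 27/Mar/2024:13:14:00
2. Find LOGOUT event for user_id=971: 27/Mar/2024:13:28:06
3. Session duration: 27/Mar/2024:13:28:06 - 27/Mar/2024:13:14:00 = 846 seconds (14 minutes)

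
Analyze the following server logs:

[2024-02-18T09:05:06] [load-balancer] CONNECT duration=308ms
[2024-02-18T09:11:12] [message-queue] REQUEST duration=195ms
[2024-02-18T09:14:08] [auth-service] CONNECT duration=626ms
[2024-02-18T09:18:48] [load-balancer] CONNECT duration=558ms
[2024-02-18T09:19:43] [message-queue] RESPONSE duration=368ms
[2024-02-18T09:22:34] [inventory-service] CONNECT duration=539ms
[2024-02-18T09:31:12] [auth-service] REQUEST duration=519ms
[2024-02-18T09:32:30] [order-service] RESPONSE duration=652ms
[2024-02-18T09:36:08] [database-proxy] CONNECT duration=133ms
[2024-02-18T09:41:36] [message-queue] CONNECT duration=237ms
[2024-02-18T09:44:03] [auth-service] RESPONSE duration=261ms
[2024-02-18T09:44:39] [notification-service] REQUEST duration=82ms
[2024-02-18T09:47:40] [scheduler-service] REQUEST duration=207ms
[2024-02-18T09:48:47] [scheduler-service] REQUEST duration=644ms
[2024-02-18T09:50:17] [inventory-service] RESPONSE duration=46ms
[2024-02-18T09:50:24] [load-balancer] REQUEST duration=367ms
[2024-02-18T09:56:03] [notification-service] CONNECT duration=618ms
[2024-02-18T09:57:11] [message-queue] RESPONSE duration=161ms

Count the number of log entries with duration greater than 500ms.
7

To count timeouts:

1. Threshold: 500ms
2. Extract duration from each log entry
3. Count entries where duration > 500
4. Timeout count: 7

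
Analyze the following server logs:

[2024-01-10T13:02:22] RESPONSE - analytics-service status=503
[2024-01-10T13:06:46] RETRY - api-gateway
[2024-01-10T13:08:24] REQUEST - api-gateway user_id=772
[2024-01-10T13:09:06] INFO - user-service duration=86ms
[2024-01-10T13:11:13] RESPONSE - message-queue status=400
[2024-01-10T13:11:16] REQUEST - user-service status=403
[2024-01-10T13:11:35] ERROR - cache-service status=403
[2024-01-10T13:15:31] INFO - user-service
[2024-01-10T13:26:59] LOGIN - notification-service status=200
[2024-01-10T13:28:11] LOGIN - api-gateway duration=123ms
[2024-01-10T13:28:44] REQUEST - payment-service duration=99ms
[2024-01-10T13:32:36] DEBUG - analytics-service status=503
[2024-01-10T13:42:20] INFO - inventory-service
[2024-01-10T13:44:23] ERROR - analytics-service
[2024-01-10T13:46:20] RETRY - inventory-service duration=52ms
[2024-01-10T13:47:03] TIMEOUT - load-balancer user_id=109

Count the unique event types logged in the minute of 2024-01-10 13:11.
3

To count unique event types:

1. Filter events in the minute starting at 2024-01-10 13:11
2. Extract event types from matching entries
3. Count unique types: 3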